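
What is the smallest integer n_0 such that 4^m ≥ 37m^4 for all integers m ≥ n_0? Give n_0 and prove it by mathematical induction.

n_0 = 9

At m = 8: 65536 < 151552, so the inequality fails and n_0 ≥ 9. We prove 4^m ≥ 37m^4 for all m ≥ 9.
Base case (m = 9): 4^m = 262144 and 37m^4 = 242757, so 262144 ≥ 242757.
For the inductive step, assume it holds for an arbitrary j ≥ 9, so 4^j ≥ 37j^4.
Then 4^(j + 1) = 4·(4^j) ≥ 4·(37j^4).
Also, for j ≥ 9 we have 4·(37j^4) ≥ 37(j+1)^4, since 4 ≥ (1 + 1/j)^4 for all j ≥ 9.
Combining, 4^(j + 1) ≥ 37(j+1)^4.
This completes the induction.
Hence the smallest such n_0 is 9.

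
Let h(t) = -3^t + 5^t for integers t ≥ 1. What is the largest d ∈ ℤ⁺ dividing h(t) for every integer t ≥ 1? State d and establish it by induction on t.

Computing the first values: h(1) = 2 and h(2) = 16; gcd(2, 16) = 2, so d ≤ 2.
We prove 2 | -3^t + 5^t for all t ≥ 1 by induction on t.
Base case (t = 1): h(1) = 2 = 2·(1), so 2 | h(1).
Suppose the result is true for t = k, i.e. 2 | h(k). Then
5^{k+1} − 3^{k+1} = 5·5^k − 3·3^k = 5·(5^k − 3^k) + (2)·3^k. The first term is divisible by 2 by the inductive hypothesis, and the second term (2)·3^k is divisible by 2 since 2 | 2. Hence 2 | h(k+1).
Hence, by induction on t, the claim holds for every t ≥ 1.
Therefore the largest such d is 2.

d = 2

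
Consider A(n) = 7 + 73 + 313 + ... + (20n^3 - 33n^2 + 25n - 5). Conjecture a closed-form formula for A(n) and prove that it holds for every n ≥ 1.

A(n) = n(5n^3 - n^2 + n + 2)

We claim A(n) = n(5n^3 - n^2 + n + 2) for all n ≥ 1.
For the base case n = 1: A(1) = 7, and the closed form gives 7. They agree.
Suppose the result is true for n = r, so A(r) = r(5r^3 - r^2 + r + 2).
Then A(r+1) = A(r) + (20r^3 + 27r^2 + 19r + 7) = (r(5r^3 - r^2 + r + 2)) + (20r^3 + 27r^2 + 19r + 7).
Simplifying, A(r+1) = (r + 1)(5r^3 + 14r^2 + 14r + 7) = (r+1)(5(r+1)^3 - (r+1)^2 + (r+1) + 2),
which is the closed form with n = r+1.
This completes the induction.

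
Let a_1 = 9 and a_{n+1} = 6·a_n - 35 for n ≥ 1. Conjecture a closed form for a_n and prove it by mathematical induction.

a_n = 2·6^(n - 1) + 7

Computing the first terms: a_1 = 9, a_2 = 19, a_3 = 79. This suggests a_n = 2·6^(n - 1) + 7.
Base case (n = 1): the formula gives 9 = 9 = a_1.
Inductive step: assume the claim holds for n = j, so a_j = 2·6^(j - 1) + 7.
Then a_{j+1} = 6·a_j - 35 = 6·(2·6^(j - 1) + 7) - 35 = 2·6^j + 7 = 2·6^((j+1) - 1) + 7,
which is the claimed formula at n = j+1.
By the principle of mathematical induction, the result holds for all n ≥ 1.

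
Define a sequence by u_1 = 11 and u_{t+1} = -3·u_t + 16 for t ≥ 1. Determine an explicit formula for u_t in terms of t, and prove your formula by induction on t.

u_t = 7(-3)^(t - 1) + 4

Computing the first terms: u_1 = 11, u_2 = -17, u_3 = 67. This suggests u_t = 7(-3)^(t - 1) + 4.
Base case (t = 1): the formula gives 11 = 11 = u_1.
For the inductive step, assume it holds for an arbitrary j ≥ 1, so u_j = 7(-3)^(j - 1) + 4.
Then u_{j+1} = -3·u_j + 16 = -3·(7(-3)^(j - 1) + 4) + 16 = 7(-3)^j + 4 = 7(-3)^((j+1) - 1) + 4,
which is the claimed formula at t = j+1.
By the principle of mathematical induction, the result holds for all t ≥ 1.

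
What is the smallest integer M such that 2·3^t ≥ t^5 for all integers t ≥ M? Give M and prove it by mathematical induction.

M = 10

At t = 9: 39366 < 59049, so the inequality fails and M ≥ 10. We prove 2·3^t ≥ t^5 for all t ≥ 10.
Base case (t = 10): 2·3^t = 118098 and t^5 = 100000, so 118098 ≥ 100000.
For the inductive step, assume it holds for an arbitrary j ≥ 10, so 2·3^j ≥ j^5.
Then 2·3^(j + 1) = 3·(2·3^j) ≥ 3·(j^5).
Also, for j ≥ 10 we have 3·(j^5) ≥ (j+1)^5, since 3 ≥ (1 + 1/j)^5 for all j ≥ 10.
Combining, 2·3^(j + 1) ≥ (j+1)^5.
By the principle of mathematical induction, the result holds for all t ≥ 10.
Hence the smallest such M is 10.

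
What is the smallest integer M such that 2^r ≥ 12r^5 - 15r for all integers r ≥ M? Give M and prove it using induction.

M = 28

At r = 27: 134217728 < 172186479, so the inequality fails and M ≥ 28. We prove 2^r ≥ 12r^5 - 15r for all r ≥ 28.
Base case (r = 28): 2^r = 268435456 and 12r^5 - 15r = 206523996, so 268435456 ≥ 206523996.
Suppose the result is true for r = k, so 2^k ≥ 12k^5 - 15k.
Then 2^(k + 1) = 2·(2^k) ≥ 2·(12k^5 - 15k).
Also, for k ≥ 28 we have 2·(12k^5 - 15k) ≥ 12(k+1)^5 - 15(k+1), since 2·(12k^5 - 15k) − (12(k+1)^5 - 15(k+1)) = 12k^5 - 60k^4 - 120k^3 - 120k^2 - 75k + 3, which is nonnegative for all k ≥ 28.
Combining, 2^(k + 1) ≥ 12(k+1)^5 - 15(k+1).
By induction, the statement is established for all r ≥ 28.
Hence the smallest such M is 28.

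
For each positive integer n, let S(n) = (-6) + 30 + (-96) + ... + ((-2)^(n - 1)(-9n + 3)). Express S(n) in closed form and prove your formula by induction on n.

We claim S(n) = 3(-2)^n·n for all n ≥ 1.
When n = 1: S(1) = -6, and the closed form gives -6. They agree.
For the inductive step, assume it holds for an arbitrary k ≥ 1, so S(k) = 3(-2)^k·k.
Then S(k+1) = S(k) + ((-2)^k(-9k - 6)) = (3(-2)^k·k) + ((-2)^k(-9k - 6)).
Simplifying, S(k+1) = (-2)^(k + 1)(3k + 3) = 3(-2)^(k+1)·(k+1),
which is the closed form with n = k+1.
By the principle of mathematical induction, the result holds for all n ≥ 1.

S(n) = 3(-2)^n·n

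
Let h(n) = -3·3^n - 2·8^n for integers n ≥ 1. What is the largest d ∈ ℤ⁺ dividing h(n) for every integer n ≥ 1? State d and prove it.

Computing the first values: h(1) = -25 and h(2) = -155; gcd(-25, -155) = 5, so d ≤ 5.
We prove 5 | -3·3^n - 2·8^n for all n ≥ 1 by induction on n.
Base case (n = 1): h(1) = -25 = 5·(-5), so 5 | h(1).
Suppose the result is true for n = j, i.e. 5 | h(j). Then
h(j+1) − 8·h(j) = (-3·3^(j+1) - 2·8^(j+1)) − 8·(-3·3^j - 2·8^j) = (-3)·3^j·(3 − 8) = (15)·3^j. Since 5 | h(j) by the inductive hypothesis, 5 | 8·h(j); and 5 | 15 since 15 = 5·3. Therefore 5 | h(j+1).
This completes the induction.
Therefore the largest such d is 5.

d = 5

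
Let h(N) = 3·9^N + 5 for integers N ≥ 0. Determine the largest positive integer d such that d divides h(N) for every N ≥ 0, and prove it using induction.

d = 8

Computing the first values: h(0) = 8 and h(1) = 32; gcd(8, 32) = 8, so d ≤ 8.
We prove 8 | 3·9^N + 5 for all N ≥ 0 by induction on N.
When N = 0: h(0) = 8 = 8·(1), so 8 | h(0).
Inductive step: suppose the statement holds for some m ≥ 0, i.e. 8 | h(m). Then
h(m+1) = 3·9^(m+1) + 5 = 9·(3·9^m + 5) - 40 = 9·h(m) - 40. The first term is divisible by 8 by the inductive hypothesis, and -40 is divisible by 8. Hence 8 | h(m+1).
By induction, the statement is established for all N ≥ 0.
Therefore the largest such d is 8.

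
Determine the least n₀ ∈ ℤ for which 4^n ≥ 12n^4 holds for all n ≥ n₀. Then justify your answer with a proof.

n₀ = 8

At n = 7: 16384 < 28812, so the inequality fails and n₀ ≥ 8. We prove 4^n ≥ 12n^4 for all n ≥ 8.
When n = 8: 4^n = 65536 and 12n^4 = 49152, so 65536 ≥ 49152.
Inductive step: assume the claim holds for n = m, so 4^m ≥ 12m^4.
Then 4^(m + 1) = 4·(4^m) ≥ 4·(12m^4).
Also, for m ≥ 8 we have 4·(12m^4) ≥ 12(m+1)^4, since 4 ≥ (1 + 1/m)^4 for all m ≥ 8.
Combining, 4^(m + 1) ≥ 12(m+1)^4.
Hence, by induction on n, the claim holds for every n ≥ 8.
Hence the smallest such n₀ is 8.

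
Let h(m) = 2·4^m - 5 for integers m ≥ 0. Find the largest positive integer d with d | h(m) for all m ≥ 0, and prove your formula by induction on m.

Computing the first values: h(0) = -3 and h(1) = 3; gcd(-3, 3) = 3, so d ≤ 3.
We prove 3 | 2·4^m - 5 for all m ≥ 0 by induction on m.
For the base case m = 0: h(0) = -3 = 3·(-1), so 3 | h(0).
For the inductive step, assume it holds for an arbitrary p ≥ 0, i.e. 3 | h(p). Then
h(p+1) = 2·4^(p+1) - 5 = 4·(2·4^p - 5) + 15 = 4·h(p) + 15. The first term is divisible by 3 by the inductive hypothesis, and 15 is divisible by 3. Hence 3 | h(p+1).
By induction, the statement is established for all m ≥ 0.
Therefore the largest such d is 3.

d = 3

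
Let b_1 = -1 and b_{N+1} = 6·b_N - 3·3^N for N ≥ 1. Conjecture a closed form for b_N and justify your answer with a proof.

Computing the first terms: b_1 = -1, b_2 = -15, b_3 = -117. This suggests b_N = 3^N - 4·6^(N - 1).
When N = 1: the formula gives -1 = -1 = b_1.
Inductive step: assume the claim holds for N = j, so b_j = 3^j - 4·6^(j - 1).
Then b_{j+1} = 6·b_j - 3·3^j = 6·(3^j - 4·6^(j - 1)) - 3·3^j = 3^(j + 1) - 4·6^j = 3^(j+1) - 4·6^((j+1) - 1),
which is the claimed formula at N = j+1.
By induction, the statement is established for all N ≥ 1.

b_N = 3^N - 4·6^(N - 1)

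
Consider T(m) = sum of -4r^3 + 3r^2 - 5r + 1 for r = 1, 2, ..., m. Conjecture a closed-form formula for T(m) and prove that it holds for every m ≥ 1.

T(m) = -m(m^3 + m^2 + 2m + 1)

We claim T(m) = -m(m^3 + m^2 + 2m + 1) for all m ≥ 1.
Base step (m = 1): T(1) = -5, and the closed form gives -5. They agree.
Suppose the result is true for m = r, so T(r) = r(-r^3 - r^2 - 2r - 1).
Then T(r+1) = T(r) + (-4r^3 - 9r^2 - 11r - 5) = (r(-r^3 - r^2 - 2r - 1)) + (-4r^3 - 9r^2 - 11r - 5).
Simplifying, T(r+1) = -(r + 1)(r^3 + 4r^2 + 7r + 5) = -(r+1)((r+1)^3 + (r+1)^2 + 2(r+1) + 1),
which is the closed form with m = r+1.
By induction, the statement is established for all m ≥ 1.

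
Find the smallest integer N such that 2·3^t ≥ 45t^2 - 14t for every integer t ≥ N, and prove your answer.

N = 7

At t = 6: 1458 < 1536, so the inequality fails and N ≥ 7. We prove 2·3^t ≥ 45t^2 - 14t for all t ≥ 7.
For the base case t = 7: 2·3^t = 4374 and 45t^2 - 14t = 2107, so 4374 ≥ 2107.
Inductive step: suppose the statement holds for some p ≥ 7, so 2·3^p ≥ 45p^2 - 14p.
Then 2·3^(p + 1) = 3·(2·3^p) ≥ 3·(45p^2 - 14p).
Also, for p ≥ 7 we have 3·(45p^2 - 14p) ≥ 45(p+1)^2 - 14(p+1), since 3·(45p^2 - 14p) − (45(p+1)^2 - 14(p+1)) = 90p^2 - 118p - 31, which is nonnegative for all p ≥ 7.
Combining, 2·3^(p + 1) ≥ 45(p+1)^2 - 14(p+1).
By the principle of mathematical induction, the result holds for all t ≥ 7.
Hence the smallest such N is 7.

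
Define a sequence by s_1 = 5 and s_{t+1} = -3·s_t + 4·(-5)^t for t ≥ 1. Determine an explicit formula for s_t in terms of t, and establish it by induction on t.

s_t = -5(-3)^(t - 1) - 2(-5)^t

Computing the first terms: s_1 = 5, s_2 = -35, s_3 = 205. This suggests s_t = -5(-3)^(t - 1) - 2(-5)^t.
Base step (t = 1): the formula gives 5 = 5 = s_1.
Suppose the result is true for t = i, so s_i = -5(-3)^(i - 1) - 2(-5)^i.
Then s_{i+1} = -3·s_i + 4·(-5)^i = -3·(-5(-3)^(i - 1) - 2(-5)^i) + 4·(-5)^i = -5(-3)^i - 2(-5)^(i + 1) = -5(-3)^((i+1) - 1) - 2(-5)^(i+1),
which is the claimed formula at t = i+1.
By induction, the statement is established for all t ≥ 1.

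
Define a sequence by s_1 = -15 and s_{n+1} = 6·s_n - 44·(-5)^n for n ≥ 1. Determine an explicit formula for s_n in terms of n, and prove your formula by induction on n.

Computing the first terms: s_1 = -15, s_2 = 130, s_3 = -320. This suggests s_n = 4(-5)^n + 5·6^(n - 1).
For the base case n = 1: the formula gives -15 = -15 = s_1.
For the inductive step, assume it holds for an arbitrary k ≥ 1, so s_k = 4(-5)^k + 5·6^(k - 1).
Then s_{k+1} = 6·s_k - 44·(-5)^k = 6·(4(-5)^k + 5·6^(k - 1)) - 44·(-5)^k = 4(-5)^(k + 1) + 5·6^k = 4(-5)^(k+1) + 5·6^((k+1) - 1),
which is the claimed formula at n = k+1.
By the principle of mathematical induction, the result holds for all n ≥ 1.

s_n = 4(-5)^n + 5·6^(n - 1)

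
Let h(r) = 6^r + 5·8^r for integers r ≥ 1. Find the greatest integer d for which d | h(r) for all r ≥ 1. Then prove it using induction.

Computing the first values: h(1) = 46 and h(2) = 356; gcd(46, 356) = 2, so d ≤ 2.
We prove 2 | 6^r + 5·8^r for all r ≥ 1 by induction on r.
Base case (r = 1): h(1) = 46 = 2·(23), so 2 | h(1).
Suppose the result is true for r = j, i.e. 2 | h(j). Then
h(j+1) − 8·h(j) = (6^(j+1) + 5·8^(j+1)) − 8·(6^j + 5·8^j) = (1)·6^j·(6 − 8) = (-2)·6^j. Since 2 | h(j) by the inductive hypothesis, 2 | 8·h(j); and 2 | -2 since -2 = 2·-1. Therefore 2 | h(j+1).
This completes the induction.
Therefore the largest such d is 2.

d = 2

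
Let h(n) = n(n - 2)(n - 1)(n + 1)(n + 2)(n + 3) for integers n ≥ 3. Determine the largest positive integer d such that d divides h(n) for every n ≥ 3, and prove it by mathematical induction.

Computing the first values: h(3) = 720 and h(4) = 5040; gcd(720, 5040) = 720, so d ≤ 720.
We prove 720 | n(n - 2)(n - 1)(n + 1)(n + 2)(n + 3) for all n ≥ 3 by induction on n.
Base case (n = 3): h(3) = 720 = 720·(1), so 720 | h(3).
Inductive step: assume the claim holds for n = k, i.e. 720 | h(k). Then
h(k+1) − h(k) = (k-1)·k·(k+1)·(k+2)·(k+3)·(k+4) − (k-2)·(k-1)·k·(k+1)·(k+2)·(k+3) = (k-1)·k·(k+1)·(k+2)·(k+3)·[(k+4) − (k-2)] = 6·(k-1)·k·(k+1)·(k+2)·(k+3). The product of 5 consecutive integers is divisible by (5)! = 120, so h(k+1) − h(k) is divisible by 6·120 = 720. By the inductive hypothesis 720 | h(k), hence 720 | h(k+1).
This completes the induction.
Therefore the largest such d is 720.

d = 720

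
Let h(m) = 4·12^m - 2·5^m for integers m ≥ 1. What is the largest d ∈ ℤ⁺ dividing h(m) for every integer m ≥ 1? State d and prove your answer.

d = 2

Computing the first values: h(1) = 38 and h(2) = 526; gcd(38, 526) = 2, so d ≤ 2.
We prove 2 | 4·12^m - 2·5^m for all m ≥ 1 by induction on m.
Base case (m = 1): h(1) = 38 = 2·(19), so 2 | h(1).
Inductive step: assume the claim holds for m = r, i.e. 2 | h(r). Then
h(r+1) − 12·h(r) = (4·12^(r+1) - 2·5^(r+1)) − 12·(4·12^r - 2·5^r) = (-2)·5^r·(5 − 12) = (14)·5^r. Since 2 | h(r) by the inductive hypothesis, 2 | 12·h(r); and 2 | 14 since 14 = 2·7. Therefore 2 | h(r+1).
This completes the induction.
Therefore the largest such d is 2.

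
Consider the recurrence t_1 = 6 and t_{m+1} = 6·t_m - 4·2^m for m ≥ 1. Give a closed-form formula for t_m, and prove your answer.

t_m = 2^m + 4·6^(m - 1)

Computing the first terms: t_1 = 6, t_2 = 28, t_3 = 152. This suggests t_m = 2^m + 4·6^(m - 1).
Base case (m = 1): the formula gives 6 = 6 = t_1.
Inductive step: suppose the statement holds for some k ≥ 1, so t_k = 2^k + 4·6^(k - 1).
Then t_{k+1} = 6·t_k - 4·2^k = 6·(2^k + 4·6^(k - 1)) - 4·2^k = 2^(k + 1) + 4·6^k = 2^(k+1) + 4·6^((k+1) - 1),
which is the claimed formula at m = k+1.
Hence, by induction on m, the claim holds for every m ≥ 1.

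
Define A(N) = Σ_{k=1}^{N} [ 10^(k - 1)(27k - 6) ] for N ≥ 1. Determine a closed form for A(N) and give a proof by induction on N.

A(N) = 10^N(3N - 1) + 1

We claim A(N) = 10^N(3N - 1) + 1 for all N ≥ 1.
When N = 1: A(1) = 21, and the closed form gives 21. They agree.
Suppose the result is true for N = k, so A(k) = 10^k(3k - 1) + 1.
Then A(k+1) = A(k) + (10^k(27k + 21)) = (10^k(3k - 1) + 1) + (10^k(27k + 21)).
Simplifying, A(k+1) = 30·10^k·k + 20·10^k + 1 = 10^(k+1)(3(k+1) - 1) + 1,
which is the closed form with N = k+1.
By the principle of mathematical induction, the result holds for all N ≥ 1.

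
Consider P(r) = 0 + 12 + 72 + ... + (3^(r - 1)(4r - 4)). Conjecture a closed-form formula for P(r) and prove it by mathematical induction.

P(r) = 3^r(2r - 3) + 3

We claim P(r) = 3^r(2r - 3) + 3 for all r ≥ 1.
Base step (r = 1): P(1) = 0, and the closed form gives 0. They agree.
Suppose the result is true for r = k, so P(k) = 3^k(2k - 3) + 3.
Then P(k+1) = P(k) + (4·3^k·k) = (3^k(2k - 3) + 3) + (4·3^k·k).
Simplifying, P(k+1) = 6·3^k·k - 3·3^k + 3 = 3^(k+1)(2(k+1) - 3) + 3,
which is the closed form with r = k+1.
By induction, the statement is established for all r ≥ 1.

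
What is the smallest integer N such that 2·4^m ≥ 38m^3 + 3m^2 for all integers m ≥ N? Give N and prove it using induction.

N = 7

At m = 6: 8192 < 8316, so the inequality fails and N ≥ 7. We prove 2·4^m ≥ 38m^3 + 3m^2 for all m ≥ 7.
When m = 7: 2·4^m = 32768 and 38m^3 + 3m^2 = 13181, so 32768 ≥ 13181.
Inductive step: assume the claim holds for m = k, so 2·4^k ≥ 38k^3 + 3k^2.
Then 2·4^(k + 1) = 4·(2·4^k) ≥ 4·(38k^3 + 3k^2).
Also, for k ≥ 7 we have 4·(38k^3 + 3k^2) ≥ 38(k+1)^3 + 3(k+1)^2, since 4·(38k^3 + 3k^2) − (38(k+1)^3 + 3(k+1)^2) = 114k^3 - 105k^2 - 120k - 41, which is nonnegative for all k ≥ 7.
Combining, 2·4^(k + 1) ≥ 38(k+1)^3 + 3(k+1)^2.
By induction, the statement is established for all m ≥ 7.
Hence the smallest such N is 7.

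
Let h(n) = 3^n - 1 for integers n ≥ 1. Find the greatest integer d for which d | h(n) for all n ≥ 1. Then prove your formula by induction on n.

Computing the first values: h(1) = 2 and h(2) = 8; gcd(2, 8) = 2, so d ≤ 2.
We prove 2 | 3^n - 1 for all n ≥ 1 by induction on n.
For the base case n = 1: h(1) = 2 = 2·(1), so 2 | h(1).
Inductive step: suppose the statement holds for some i ≥ 1, i.e. 2 | h(i). Then
3^{i+1} − 1^{i+1} = 3·3^i − 1·1^i = 3·(3^i − 1^i) + (2)·1^i. The first term is divisible by 2 by the inductive hypothesis, and the second term (2)·1^i is divisible by 2 since 2 | 2. Hence 2 | h(i+1).
Hence, by induction on n, the claim holds for every n ≥ 1.
Therefore the largest such d is 2.

d = 2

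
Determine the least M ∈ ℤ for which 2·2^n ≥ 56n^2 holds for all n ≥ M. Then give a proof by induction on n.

M = 12

At n = 11: 4096 < 6776, so the inequality fails and M ≥ 12. We prove 2·2^n ≥ 56n^2 for all n ≥ 12.
For the base case n = 12: 2·2^n = 8192 and 56n^2 = 8064, so 8192 ≥ 8064.
For the inductive step, assume it holds for an arbitrary k ≥ 12, so 2·2^k ≥ 56k^2.
Then 2·2^(k + 1) = 2·(2·2^k) ≥ 2·(56k^2).
Also, for k ≥ 12 we have 2·(56k^2) ≥ 56(k+1)^2, since 2 ≥ (1 + 1/k)^2 for all k ≥ 12.
Combining, 2·2^(k + 1) ≥ 56(k+1)^2.
Hence, by induction on n, the claim holds for every n ≥ 12.
Hence the smallest such M is 12.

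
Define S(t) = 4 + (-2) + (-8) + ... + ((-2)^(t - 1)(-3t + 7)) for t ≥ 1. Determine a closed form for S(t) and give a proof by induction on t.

S(t) = (-2)^t(t - 2) + 2

We claim S(t) = (-2)^t(t - 2) + 2 for all t ≥ 1.
Base case (t = 1): S(1) = 4, and the closed form gives 4. They agree.
Suppose the result is true for t = i, so S(i) = (-2)^i(i - 2) + 2.
Then S(i+1) = S(i) + ((-2)^i(-3i + 4)) = ((-2)^i(i - 2) + 2) + ((-2)^i(-3i + 4)).
Simplifying, S(i+1) = -2(-2)^i·i + 2(-2)^i + 2 = (-2)^(i+1)((i+1) - 2) + 2,
which is the closed form with t = i+1.
By induction, the statement is established for all t ≥ 1.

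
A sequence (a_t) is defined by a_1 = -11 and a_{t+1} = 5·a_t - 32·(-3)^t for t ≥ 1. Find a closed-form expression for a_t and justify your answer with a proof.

a_t = 4(-3)^t + 5^(t - 1)

Computing the first terms: a_1 = -11, a_2 = 41, a_3 = -83. This suggests a_t = 4(-3)^t + 5^(t - 1).
For the base case t = 1: the formula gives -11 = -11 = a_1.
Inductive step: suppose the statement holds for some p ≥ 1, so a_p = 4(-3)^p + 5^(p - 1).
Then a_{p+1} = 5·a_p - 32·(-3)^p = 5·(4(-3)^p + 5^(p - 1)) - 32·(-3)^p = 4(-3)^(p + 1) + 5^p = 4(-3)^(p+1) + 5^((p+1) - 1),
which is the claimed formula at t = p+1.
By the principle of mathematical induction, the result holds for all t ≥ 1.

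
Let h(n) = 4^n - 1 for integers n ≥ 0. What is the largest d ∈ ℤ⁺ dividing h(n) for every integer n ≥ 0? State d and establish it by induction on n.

Computing the first values: h(0) = 0 and h(1) = 3; gcd(0, 3) = 3, so d ≤ 3.
We prove 3 | 4^n - 1 for all n ≥ 0 by induction on n.
For the base case n = 0: h(0) = 0 = 3·(0), so 3 | h(0).
For the inductive step, assume it holds for an arbitrary k ≥ 0, i.e. 3 | h(k). Then
h(k+1) = 4^(k+1) - 1 = 4·(4^k - 1) + 3 = 4·h(k) + 3. The first term is divisible by 3 by the inductive hypothesis, and 3 is divisible by 3. Hence 3 | h(k+1).
By induction, the statement is established for all n ≥ 0.
Therefore the largest such d is 3.

d = 3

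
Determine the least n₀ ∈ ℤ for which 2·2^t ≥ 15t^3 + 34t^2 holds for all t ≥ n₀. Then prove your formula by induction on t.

At t = 14: 32768 < 47824, so the inequality fails and n₀ ≥ 15. We prove 2·2^t ≥ 15t^3 + 34t^2 for all t ≥ 15.
When t = 15: 2·2^t = 65536 and 15t^3 + 34t^2 = 58275, so 65536 ≥ 58275.
Inductive step: assume the claim holds for t = m, so 2·2^m ≥ 15m^3 + 34m^2.
Then 2·2^(m + 1) = 2·(2·2^m) ≥ 2·(15m^3 + 34m^2).
Also, for m ≥ 15 we have 2·(15m^3 + 34m^2) ≥ 15(m+1)^3 + 34(m+1)^2, since 2·(15m^3 + 34m^2) − (15(m+1)^3 + 34(m+1)^2) = 15m^3 - 11m^2 - 113m - 49, which is nonnegative for all m ≥ 15.
Combining, 2·2^(m + 1) ≥ 15(m+1)^3 + 34(m+1)^2.
This completes the induction.
Hence the smallest such n₀ is 15.

n₀ = 15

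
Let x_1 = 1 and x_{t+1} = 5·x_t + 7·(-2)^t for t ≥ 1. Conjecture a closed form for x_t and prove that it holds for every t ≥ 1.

Computing the first terms: x_1 = 1, x_2 = -9, x_3 = -17. This suggests x_t = -(-2)^t - 5^(t - 1).
For the base case t = 1: the formula gives 1 = 1 = x_1.
For the inductive step, assume it holds for an arbitrary j ≥ 1, so x_j = -(-2)^j - 5^(j - 1).
Then x_{j+1} = 5·x_j + 7·(-2)^j = 5·(-(-2)^j - 5^(j - 1)) + 7·(-2)^j = -(-2)^(j + 1) - 5^j = -(-2)^(j+1) - 5^((j+1) - 1),
which is the claimed formula at t = j+1.
By the principle of mathematical induction, the result holds for all t ≥ 1.

x_t = -(-2)^t - 5^(t - 1)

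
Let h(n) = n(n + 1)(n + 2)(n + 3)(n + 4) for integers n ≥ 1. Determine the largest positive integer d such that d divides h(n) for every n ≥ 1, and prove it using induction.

d = 120

Computing the first values: h(1) = 120 and h(2) = 720; gcd(120, 720) = 120, so d ≤ 120.
We prove 120 | n(n + 1)(n + 2)(n + 3)(n + 4) for all n ≥ 1 by induction on n.
Base step (n = 1): h(1) = 120 = 120·(1), so 120 | h(1).
Inductive step: suppose the statement holds for some k ≥ 1, i.e. 120 | h(k). Then
h(k+1) − h(k) = (k+1)·(k+2)·(k+3)·(k+4)·(k+5) − k·(k+1)·(k+2)·(k+3)·(k+4) = (k+1)·(k+2)·(k+3)·(k+4)·[(k+5) − k] = 5·(k+1)·(k+2)·(k+3)·(k+4). The product of 4 consecutive integers is divisible by (4)! = 24, so h(k+1) − h(k) is divisible by 5·24 = 120. By the inductive hypothesis 120 | h(k), hence 120 | h(k+1).
This completes the induction.
Therefore the largest such d is 120.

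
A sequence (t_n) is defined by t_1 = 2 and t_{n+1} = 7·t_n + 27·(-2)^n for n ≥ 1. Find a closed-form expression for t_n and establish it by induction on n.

t_n = -3(-2)^n - 4·7^(n - 1)

Computing the first terms: t_1 = 2, t_2 = -40, t_3 = -172. This suggests t_n = -3(-2)^n - 4·7^(n - 1).
Base case (n = 1): the formula gives 2 = 2 = t_1.
Suppose the result is true for n = r, so t_r = -3(-2)^r - 4·7^(r - 1).
Then t_{r+1} = 7·t_r + 27·(-2)^r = 7·(-3(-2)^r - 4·7^(r - 1)) + 27·(-2)^r = -3(-2)^(r + 1) - 4·7^r = -3(-2)^(r+1) - 4·7^((r+1) - 1),
which is the claimed formula at n = r+1.
By the principle of mathematical induction, the result holds for all n ≥ 1.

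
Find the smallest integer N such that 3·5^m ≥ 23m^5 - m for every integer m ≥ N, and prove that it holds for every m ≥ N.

At m = 7: 234375 < 386554, so the inequality fails and N ≥ 8. We prove 3·5^m ≥ 23m^5 - m for all m ≥ 8.
Base step (m = 8): 3·5^m = 1171875 and 23m^5 - m = 753656, so 1171875 ≥ 753656.
For the inductive step, assume it holds for an arbitrary j ≥ 8, so 3·5^j ≥ 23j^5 - j.
Then 3·5^(j + 1) = 5·(3·5^j) ≥ 5·(23j^5 - j).
Also, for j ≥ 8 we have 5·(23j^5 - j) ≥ 23(j+1)^5 - (j+1), since 5·(23j^5 - j) − (23(j+1)^5 - (j+1)) = 92j^5 - 115j^4 - 230j^3 - 230j^2 - 119j - 22, which is nonnegative for all j ≥ 8.
Combining, 3·5^(j + 1) ≥ 23(j+1)^5 - (j+1).
By the principle of mathematical induction, the result holds for all m ≥ 8.
Hence the smallest such N is 8.

N = 8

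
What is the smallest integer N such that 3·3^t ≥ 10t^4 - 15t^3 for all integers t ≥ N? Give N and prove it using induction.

N = 9

At t = 8: 19683 < 33280, so the inequality fails and N ≥ 9. We prove 3·3^t ≥ 10t^4 - 15t^3 for all t ≥ 9.
For the base case t = 9: 3·3^t = 59049 and 10t^4 - 15t^3 = 54675, so 59049 ≥ 54675.
Suppose the result is true for t = m, so 3·3^m ≥ 10m^4 - 15m^3.
Then 3·3^(m + 1) = 3·(3·3^m) ≥ 3·(10m^4 - 15m^3).
Also, for m ≥ 9 we have 3·(10m^4 - 15m^3) ≥ 10(m+1)^4 - 15(m+1)^3, since 3·(10m^4 - 15m^3) − (10(m+1)^4 - 15(m+1)^3) = 20m^4 - 70m^3 - 15m^2 + 5m + 5, which is nonnegative for all m ≥ 9.
Combining, 3·3^(m + 1) ≥ 10(m+1)^4 - 15(m+1)^3.
This completes the induction.
Hence the smallest such N is 9.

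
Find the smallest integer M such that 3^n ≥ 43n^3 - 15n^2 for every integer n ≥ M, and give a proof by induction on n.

M = 10

At n = 9: 19683 < 30132, so the inequality fails and M ≥ 10. We prove 3^n ≥ 43n^3 - 15n^2 for all n ≥ 10.
When n = 10: 3^n = 59049 and 43n^3 - 15n^2 = 41500, so 59049 ≥ 41500.
For the inductive step, assume it holds for an arbitrary k ≥ 10, so 3^k ≥ 43k^3 - 15k^2.
Then 3^(k + 1) = 3·(3^k) ≥ 3·(43k^3 - 15k^2).
Also, for k ≥ 10 we have 3·(43k^3 - 15k^2) ≥ 43(k+1)^3 - 15(k+1)^2, since 3·(43k^3 - 15k^2) − (43(k+1)^3 - 15(k+1)^2) = 86k^3 - 159k^2 - 99k - 28, which is nonnegative for all k ≥ 10.
Combining, 3^(k + 1) ≥ 43(k+1)^3 - 15(k+1)^2.
This completes the induction.
Hence the smallest such M is 10.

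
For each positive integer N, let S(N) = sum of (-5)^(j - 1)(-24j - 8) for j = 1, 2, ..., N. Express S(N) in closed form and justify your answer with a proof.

S(N) = 2(-5)^N(2N + 1) - 2

We claim S(N) = 2(-5)^N(2N + 1) - 2 for all N ≥ 1.
When N = 1: S(1) = -32, and the closed form gives -32. They agree.
Inductive step: assume the claim holds for N = j, so S(j) = 2(-5)^j(2j + 1) - 2.
Then S(j+1) = S(j) + ((-5)^j(-24j - 32)) = (2(-5)^j(2j + 1) - 2) + ((-5)^j(-24j - 32)).
Simplifying, S(j+1) = -20(-5)^j·j - 30(-5)^j - 2 = 2(-5)^(j+1)(2(j+1) + 1) - 2,
which is the closed form with N = j+1.
Hence, by induction on N, the claim holds for every N ≥ 1.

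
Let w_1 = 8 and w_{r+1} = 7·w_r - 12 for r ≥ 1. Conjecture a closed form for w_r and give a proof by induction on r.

Computing the first terms: w_1 = 8, w_2 = 44, w_3 = 296. This suggests w_r = 6·7^(r - 1) + 2.
Base case (r = 1): the formula gives 8 = 8 = w_1.
Suppose the result is true for r = k, so w_k = 6·7^(k - 1) + 2.
Then w_{k+1} = 7·w_k - 12 = 7·(6·7^(k - 1) + 2) - 12 = 6·7^k + 2 = 6·7^((k+1) - 1) + 2,
which is the claimed formula at r = k+1.
By the principle of mathematical induction, the result holds for all r ≥ 1.

w_r = 6·7^(r - 1) + 2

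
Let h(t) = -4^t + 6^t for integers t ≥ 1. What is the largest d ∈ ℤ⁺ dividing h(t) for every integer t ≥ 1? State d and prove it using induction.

Computing the first values: h(1) = 2 and h(2) = 20; gcd(2, 20) = 2, so d ≤ 2.
We prove 2 | -4^t + 6^t for all t ≥ 1 by induction on t.
Base step (t = 1): h(1) = 2 = 2·(1), so 2 | h(1).
Inductive step: suppose the statement holds for some r ≥ 1, i.e. 2 | h(r). Then
6^{r+1} − 4^{r+1} = 6·6^r − 4·4^r = 6·(6^r − 4^r) + (2)·4^r. The first term is divisible by 2 by the inductive hypothesis, and the second term (2)·4^r is divisible by 2 since 2 | 2. Hence 2 | h(r+1).
This completes the induction.
Therefore the largest such d is 2.

d = 2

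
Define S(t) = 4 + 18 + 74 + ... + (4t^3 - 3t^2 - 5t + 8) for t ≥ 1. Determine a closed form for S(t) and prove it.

We claim S(t) = t(t^3 + t^2 - 3t + 5) for all t ≥ 1.
Base case (t = 1): S(1) = 4, and the closed form gives 4. They agree.
Suppose the result is true for t = k, so S(k) = k(k^3 + k^2 - 3k + 5).
Then S(k+1) = S(k) + (4k^3 + 9k^2 + k + 4) = (k(k^3 + k^2 - 3k + 5)) + (4k^3 + 9k^2 + k + 4).
Simplifying, S(k+1) = (k + 1)(k^3 + 4k^2 + 2k + 4) = (k+1)((k+1)^3 + (k+1)^2 - 3(k+1) + 5),
which is the closed form with t = k+1.
By induction, the statement is established for all t ≥ 1.

S(t) = t(t^3 + t^2 - 3t + 5)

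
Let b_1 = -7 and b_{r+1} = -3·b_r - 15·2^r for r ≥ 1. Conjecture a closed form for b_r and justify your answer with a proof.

b_r = -(-3)^(r - 1) - 3·2^r

Computing the first terms: b_1 = -7, b_2 = -9, b_3 = -33. This suggests b_r = -(-3)^(r - 1) - 3·2^r.
For the base case r = 1: the formula gives -7 = -7 = b_1.
For the inductive step, assume it holds for an arbitrary i ≥ 1, so b_i = -(-3)^(i - 1) - 3·2^i.
Then b_{i+1} = -3·b_i - 15·2^i = -3·(-(-3)^(i - 1) - 3·2^i) - 15·2^i = -(-3)^i - 3·2^(i + 1) = -(-3)^((i+1) - 1) - 3·2^(i+1),
which is the claimed formula at r = i+1.
This completes the induction.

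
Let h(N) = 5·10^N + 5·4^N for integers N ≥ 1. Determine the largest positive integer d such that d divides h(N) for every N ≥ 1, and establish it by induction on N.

Computing the first values: h(1) = 70 and h(2) = 580; gcd(70, 580) = 10, so d ≤ 10.
We prove 10 | 5·10^N + 5·4^N for all N ≥ 1 by induction on N.
For the base case N = 1: h(1) = 70 = 10·(7), so 10 | h(1).
Inductive step: assume the claim holds for N = k, i.e. 10 | h(k). Then
h(k+1) − 10·h(k) = (5·10^(k+1) + 5·4^(k+1)) − 10·(5·10^k + 5·4^k) = (5)·4^k·(4 − 10) = (-30)·4^k. Since 10 | h(k) by the inductive hypothesis, 10 | 10·h(k); and 10 | -30 since -30 = 10·-3. Therefore 10 | h(k+1).
By induction, the statement is established for all N ≥ 1.
Therefore the largest such d is 10.

d = 10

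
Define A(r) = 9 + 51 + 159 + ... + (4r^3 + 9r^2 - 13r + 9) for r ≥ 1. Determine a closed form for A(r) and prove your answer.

A(r) = r(r^3 + 5r^2 - r + 4)

We claim A(r) = r(r^3 + 5r^2 - r + 4) for all r ≥ 1.
Base step (r = 1): A(1) = 9, and the closed form gives 9. They agree.
Inductive step: assume the claim holds for r = m, so A(m) = m(m^3 + 5m^2 - m + 4).
Then A(m+1) = A(m) + (4m^3 + 21m^2 + 17m + 9) = (m(m^3 + 5m^2 - m + 4)) + (4m^3 + 21m^2 + 17m + 9).
Simplifying, A(m+1) = (m + 1)(m^3 + 8m^2 + 12m + 9) = (m+1)((m+1)^3 + 5(m+1)^2 - (m+1) + 4),
which is the closed form with r = m+1.
This completes the induction.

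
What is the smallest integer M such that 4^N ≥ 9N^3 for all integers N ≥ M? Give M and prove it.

M = 6

At N = 5: 1024 < 1125, so the inequality fails and M ≥ 6. We prove 4^N ≥ 9N^3 for all N ≥ 6.
When N = 6: 4^N = 4096 and 9N^3 = 1944, so 4096 ≥ 1944.
Inductive step: assume the claim holds for N = k, so 4^k ≥ 9k^3.
Then 4^(k + 1) = 4·(4^k) ≥ 4·(9k^3).
Also, for k ≥ 6 we have 4·(9k^3) ≥ 9(k+1)^3, since 4 ≥ (1 + 1/k)^3 for all k ≥ 6.
Combining, 4^(k + 1) ≥ 9(k+1)^3.
By induction, the statement is established for all N ≥ 6.
Hence the smallest such M is 6.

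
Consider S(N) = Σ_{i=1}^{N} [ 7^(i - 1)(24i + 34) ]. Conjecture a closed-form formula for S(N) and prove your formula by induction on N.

We claim S(N) = 7^N(4N + 5) - 5 for all N ≥ 1.
Base case (N = 1): S(1) = 58, and the closed form gives 58. They agree.
Suppose the result is true for N = i, so S(i) = 7^i(4i + 5) - 5.
Then S(i+1) = S(i) + (7^i(24i + 58)) = (7^i(4i + 5) - 5) + (7^i(24i + 58)).
Simplifying, S(i+1) = 28·7^i·i + 63·7^i - 5 = 7^(i+1)(4(i+1) + 5) - 5,
which is the closed form with N = i+1.
This completes the induction.

S(N) = 7^N(4N + 5) - 5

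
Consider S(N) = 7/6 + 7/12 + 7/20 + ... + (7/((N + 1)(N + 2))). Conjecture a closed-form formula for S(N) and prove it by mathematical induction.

We claim S(N) = 7N/(2(N + 2)) for all N ≥ 1.
For the base case N = 1: S(1) = 7/6, and the closed form gives 7/6. They agree.
Suppose the result is true for N = p, so S(p) = 7p/(2(p + 2)).
Then S(p+1) = S(p) + (7/((p + 2)(p + 3))) = (7p/(2(p + 2))) + (7/((p + 2)(p + 3))).
Simplifying, S(p+1) = 7(p + 1)/(2(p + 3)) = 7(p+1)/(2((p+1) + 2)),
which is the closed form with N = p+1.
By induction, the statement is established for all N ≥ 1.

S(N) = 7N/(2(N + 2))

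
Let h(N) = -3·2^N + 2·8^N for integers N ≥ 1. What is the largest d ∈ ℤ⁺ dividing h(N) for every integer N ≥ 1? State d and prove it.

Computing the first values: h(1) = 10 and h(2) = 116; gcd(10, 116) = 2, so d ≤ 2.
We prove 2 | -3·2^N + 2·8^N for all N ≥ 1 by induction on N.
For the base case N = 1: h(1) = 10 = 2·(5), so 2 | h(1).
For the inductive step, assume it holds for an arbitrary r ≥ 1, i.e. 2 | h(r). Then
h(r+1) − 8·h(r) = (-3·2^(r+1) + 2·8^(r+1)) − 8·(-3·2^r + 2·8^r) = (-3)·2^r·(2 − 8) = (18)·2^r. Since 2 | h(r) by the inductive hypothesis, 2 | 8·h(r); and 2 | 18 since 18 = 2·9. Therefore 2 | h(r+1).
By the principle of mathematical induction, the result holds for all N ≥ 1.
Therefore the largest such d is 2.

d = 2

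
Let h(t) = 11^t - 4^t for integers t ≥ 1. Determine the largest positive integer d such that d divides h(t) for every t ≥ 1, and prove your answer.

Computing the first values: h(1) = 7 and h(2) = 105; gcd(7, 105) = 7, so d ≤ 7.
We prove 7 | 11^t - 4^t for all t ≥ 1 by induction on t.
Base case (t = 1): h(1) = 7 = 7·(1), so 7 | h(1).
Suppose the result is true for t = j, i.e. 7 | h(j). Then
11^{j+1} − 4^{j+1} = 11·11^j − 4·4^j = 11·(11^j − 4^j) + (7)·4^j. The first term is divisible by 7 by the inductive hypothesis, and the second term (7)·4^j is divisible by 7 since 7 | 7. Hence 7 | h(j+1).
By the principle of mathematical induction, the result holds for all t ≥ 1.
Therefore the largest such d is 7.

d = 7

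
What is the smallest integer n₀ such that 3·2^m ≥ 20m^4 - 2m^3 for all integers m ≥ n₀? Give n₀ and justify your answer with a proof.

n₀ = 21

At m = 20: 3145728 < 3184000, so the inequality fails and n₀ ≥ 21. We prove 3·2^m ≥ 20m^4 - 2m^3 for all m ≥ 21.
For the base case m = 21: 3·2^m = 6291456 and 20m^4 - 2m^3 = 3871098, so 6291456 ≥ 3871098.
For the inductive step, assume it holds for an arbitrary j ≥ 21, so 3·2^j ≥ 20j^4 - 2j^3.
Then 3·2^(j + 1) = 2·(3·2^j) ≥ 2·(20j^4 - 2j^3).
Also, for j ≥ 21 we have 2·(20j^4 - 2j^3) ≥ 20(j+1)^4 - 2(j+1)^3, since 2·(20j^4 - 2j^3) − (20(j+1)^4 - 2(j+1)^3) = 20j^4 - 82j^3 - 114j^2 - 74j - 18, which is nonnegative for all j ≥ 21.
Combining, 3·2^(j + 1) ≥ 20(j+1)^4 - 2(j+1)^3.
By induction, the statement is established for all m ≥ 21.
Hence the smallest such n₀ is 21.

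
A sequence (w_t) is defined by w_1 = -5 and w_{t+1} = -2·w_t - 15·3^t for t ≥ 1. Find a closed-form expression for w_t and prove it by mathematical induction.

w_t = (-2)^(t + 1) - 3^(t + 1)

Computing the first terms: w_1 = -5, w_2 = -35, w_3 = -65. This suggests w_t = (-2)^(t + 1) - 3^(t + 1).
Base case (t = 1): the formula gives -5 = -5 = w_1.
For the inductive step, assume it holds for an arbitrary k ≥ 1, so w_k = (-2)^(k + 1) - 3^(k + 1).
Then w_{k+1} = -2·w_k - 15·3^k = -2·((-2)^(k + 1) - 3^(k + 1)) - 15·3^k = (-2)^(k + 2) - 3^(k + 2) = (-2)^((k+1) + 1) - 3^((k+1) + 1),
which is the claimed formula at t = k+1.
By induction, the statement is established for all t ≥ 1.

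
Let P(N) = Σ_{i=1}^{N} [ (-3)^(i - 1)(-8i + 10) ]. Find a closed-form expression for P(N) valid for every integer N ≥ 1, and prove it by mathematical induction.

P(N) = 2(-3)^N(N - 1) + 2

We claim P(N) = 2(-3)^N(N - 1) + 2 for all N ≥ 1.
When N = 1: P(1) = 2, and the closed form gives 2. They agree.
Inductive step: assume the claim holds for N = i, so P(i) = 2(-3)^i(i - 1) + 2.
Then P(i+1) = P(i) + ((-3)^i(-8i + 2)) = (2(-3)^i(i - 1) + 2) + ((-3)^i(-8i + 2)).
Simplifying, P(i+1) = -6(-3)^i·i + 2 = 2(-3)^(i+1)((i+1) - 1) + 2,
which is the closed form with N = i+1.
By induction, the statement is established for all N ≥ 1.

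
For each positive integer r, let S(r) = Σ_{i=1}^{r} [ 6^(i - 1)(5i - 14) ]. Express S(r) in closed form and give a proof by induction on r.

S(r) = 6^r(r - 3) + 3

We claim S(r) = 6^r(r - 3) + 3 for all r ≥ 1.
For the base case r = 1: S(1) = -9, and the closed form gives -9. They agree.
Inductive step: suppose the statement holds for some i ≥ 1, so S(i) = 6^i(i - 3) + 3.
Then S(i+1) = S(i) + (6^i(5i - 9)) = (6^i(i - 3) + 3) + (6^i(5i - 9)).
Simplifying, S(i+1) = 6·6^i·i - 12·6^i + 3 = 6^(i+1)((i+1) - 3) + 3,
which is the closed form with r = i+1.
This completes the induction.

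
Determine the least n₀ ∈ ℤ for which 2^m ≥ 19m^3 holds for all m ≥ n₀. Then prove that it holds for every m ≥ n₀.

n₀ = 17

At m = 16: 65536 < 77824, so the inequality fails and n₀ ≥ 17. We prove 2^m ≥ 19m^3 for all m ≥ 17.
When m = 17: 2^m = 131072 and 19m^3 = 93347, so 131072 ≥ 93347.
Suppose the result is true for m = j, so 2^j ≥ 19j^3.
Then 2^(j + 1) = 2·(2^j) ≥ 2·(19j^3).
Also, for j ≥ 17 we have 2·(19j^3) ≥ 19(j+1)^3, since 2 ≥ (1 + 1/j)^3 for all j ≥ 17.
Combining, 2^(j + 1) ≥ 19(j+1)^3.
By the principle of mathematical induction, the result holds for all m ≥ 17.
Hence the smallest such n₀ is 17.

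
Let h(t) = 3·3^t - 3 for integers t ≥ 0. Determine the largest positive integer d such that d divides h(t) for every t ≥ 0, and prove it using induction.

Computing the first values: h(0) = 0 and h(1) = 6; gcd(0, 6) = 6, so d ≤ 6.
We prove 6 | 3·3^t - 3 for all t ≥ 0 by induction on t.
When t = 0: h(0) = 0 = 6·(0), so 6 | h(0).
Inductive step: suppose the statement holds for some m ≥ 0, i.e. 6 | h(m). Then
h(m+1) = 3·3^(m+1) - 3 = 3·(3·3^m - 3) + 6 = 3·h(m) + 6. The first term is divisible by 6 by the inductive hypothesis, and 6 is divisible by 6. Hence 6 | h(m+1).
By induction, the statement is established for all t ≥ 0.
Therefore the largest such d is 6.

d = 6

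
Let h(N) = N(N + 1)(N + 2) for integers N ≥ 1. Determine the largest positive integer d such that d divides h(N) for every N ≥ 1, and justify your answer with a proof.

Computing the first values: h(1) = 6 and h(2) = 24; gcd(6, 24) = 6, so d ≤ 6.
We prove 6 | N(N + 1)(N + 2) for all N ≥ 1 by induction on N.
For the base case N = 1: h(1) = 6 = 6·(1), so 6 | h(1).
Suppose the result is true for N = i, i.e. 6 | h(i). Then
h(i+1) − h(i) = (i+1)·(i+2)·(i+3) − i·(i+1)·(i+2) = (i+1)·(i+2)·[(i+3) − i] = 3·(i+1)·(i+2). The product of 2 consecutive integers is divisible by (2)! = 2, so h(i+1) − h(i) is divisible by 3·2 = 6. By the inductive hypothesis 6 | h(i), hence 6 | h(i+1).
By the principle of mathematical induction, the result holds for all N ≥ 1.
Therefore the largest such d is 6.

d = 6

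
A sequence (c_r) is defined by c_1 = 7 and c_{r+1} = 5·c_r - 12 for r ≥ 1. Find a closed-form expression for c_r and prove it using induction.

c_r = 4·5^(r - 1) + 3

Computing the first terms: c_1 = 7, c_2 = 23, c_3 = 103. This suggests c_r = 4·5^(r - 1) + 3.
When r = 1: the formula gives 7 = 7 = c_1.
For the inductive step, assume it holds for an arbitrary k ≥ 1, so c_k = 4·5^(k - 1) + 3.
Then c_{k+1} = 5·c_k - 12 = 5·(4·5^(k - 1) + 3) - 12 = 4·5^k + 3 = 4·5^((k+1) - 1) + 3,
which is the claimed formula at r = k+1.
By the principle of mathematical induction, the result holds for all r ≥ 1.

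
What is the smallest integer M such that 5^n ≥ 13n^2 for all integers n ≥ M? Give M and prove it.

At n = 2: 25 < 52, so the inequality fails and M ≥ 3. We prove 5^n ≥ 13n^2 for all n ≥ 3.
Base step (n = 3): 5^n = 125 and 13n^2 = 117, so 125 ≥ 117.
Inductive step: suppose the statement holds for some r ≥ 3, so 5^r ≥ 13r^2.
Then 5^(r + 1) = 5·(5^r) ≥ 5·(13r^2).
Also, for r ≥ 3 we have 5·(13r^2) ≥ 13(r+1)^2, since 5 ≥ (1 + 1/r)^2 for all r ≥ 3.
Combining, 5^(r + 1) ≥ 13(r+1)^2.
This completes the induction.
Hence the smallest such M is 3.

M = 3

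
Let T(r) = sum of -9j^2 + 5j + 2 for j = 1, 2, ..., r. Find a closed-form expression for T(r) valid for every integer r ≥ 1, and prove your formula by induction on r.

T(r) = -r(3r^2 + 2r - 3)

We claim T(r) = -r(3r^2 + 2r - 3) for all r ≥ 1.
When r = 1: T(1) = -2, and the closed form gives -2. They agree.
For the inductive step, assume it holds for an arbitrary j ≥ 1, so T(j) = j(-3j^2 - 2j + 3).
Then T(j+1) = T(j) + (5j - 9(j + 1)^2 + 7) = (j(-3j^2 - 2j + 3)) + (5j - 9(j + 1)^2 + 7).
Simplifying, T(j+1) = -(j + 1)(3j^2 + 8j + 2) = -(j+1)(3(j+1)^2 + 2(j+1) - 3),
which is the closed form with r = j+1.
Hence, by induction on r, the claim holds for every r ≥ 1.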